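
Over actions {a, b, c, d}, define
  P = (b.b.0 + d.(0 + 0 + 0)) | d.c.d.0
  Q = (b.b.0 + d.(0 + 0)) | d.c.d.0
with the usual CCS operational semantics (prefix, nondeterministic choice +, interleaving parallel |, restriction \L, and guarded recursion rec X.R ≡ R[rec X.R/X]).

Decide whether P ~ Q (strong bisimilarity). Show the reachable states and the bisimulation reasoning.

Reachable graph of P (16 states):
  m0 = (b.b.0 + d.(0 + 0 + 0)) | d.c.d.0 :: -b-> m1, -d-> m2, -d-> m3
  m1 = b.0 | d.c.d.0 :: -b-> m4, -d-> m5
  m2 = (0 + 0 + 0) | d.c.d.0 :: -d-> m6
  m3 = (b.b.0 + d.(0 + 0 + 0)) | c.d.0 :: -b-> m5, -c-> m7, -d-> m6
  m4 = 0 | d.c.d.0 :: -d-> m8
  m5 = b.0 | c.d.0 :: -b-> m8, -c-> m9
  m6 = (0 + 0 + 0) | c.d.0 :: -c-> m10
  m7 = (b.b.0 + d.(0 + 0 + 0)) | d.0 :: -b-> m9, -d-> m10, -d-> m11
  m8 = 0 | c.d.0 :: -c-> m12
  m9 = b.0 | d.0 :: -b-> m12, -d-> m13
  m10 = (0 + 0 + 0) | d.0 :: -d-> m14
  m11 = (b.b.0 + d.(0 + 0 + 0)) | 0 :: -b-> m13, -d-> m14
  m12 = 0 | d.0 :: -d-> m15
  m13 = b.0 | 0 :: -b-> m15
  m14 = (0 + 0 + 0) | 0 :: (no moves)
  m15 = 0 | 0 :: (no moves)
Reachable graph of Q (16 states):
  n0 = (b.b.0 + d.(0 + 0)) | d.c.d.0 :: -b-> n1, -d-> n2, -d-> n3
  n1 = b.0 | d.c.d.0 :: -b-> n4, -d-> n5
  n2 = (0 + 0) | d.c.d.0 :: -d-> n6
  n3 = (b.b.0 + d.(0 + 0)) | c.d.0 :: -b-> n5, -c-> n7, -d-> n6
  n4 = 0 | d.c.d.0 :: -d-> n8
  n5 = b.0 | c.d.0 :: -b-> n8, -c-> n9
  n6 = (0 + 0) | c.d.0 :: -c-> n10
  n7 = (b.b.0 + d.(0 + 0)) | d.0 :: -b-> n9, -d-> n10, -d-> n11
  n8 = 0 | c.d.0 :: -c-> n12
  n9 = b.0 | d.0 :: -b-> n12, -d-> n13
  n10 = (0 + 0) | d.0 :: -d-> n14
  n11 = (b.b.0 + d.(0 + 0)) | 0 :: -b-> n13, -d-> n14
  n12 = 0 | d.0 :: -d-> n15
  n13 = b.0 | 0 :: -b-> n15
  n14 = (0 + 0) | 0 :: (no moves)
  n15 = 0 | 0 :: (no moves)
Coarsest stable partition (strong bisimilarity classes):
  B0 = {m0, n0}
  B1 = {m3, n3}
  B2 = {m6, m8, n6, n8}
  B3 = {m10, m12, n10, n12}
  B4 = {m14, m15, n14, n15}
  B5 = {m5, n5}
  B6 = {m9, n9}
  B7 = {m13, n13}
  B8 = {m7, n7}
  B9 = {m11, n11}
  B10 = {m2, m4, n2, n4}
  B11 = {m1, n1}
m0 ∈ B0, n0 ∈ B0 → same block

YES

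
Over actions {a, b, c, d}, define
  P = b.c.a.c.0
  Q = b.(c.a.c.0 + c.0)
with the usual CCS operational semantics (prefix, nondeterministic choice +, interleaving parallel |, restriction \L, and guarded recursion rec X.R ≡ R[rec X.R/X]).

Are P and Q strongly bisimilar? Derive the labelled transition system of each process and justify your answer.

NO

LTS(P): 5 reachable states
  m0 = b.c.a.c.0 :: =b=> m1
  m1 = c.a.c.0 :: =c=> m2
  m2 = a.c.0 :: =a=> m3
  m3 = c.0 :: =c=> m4
  m4 = 0 :: (no moves)
LTS(Q): 5 reachable states
  n0 = b.(c.a.c.0 + c.0) :: =b=> n1
  n1 = c.a.c.0 + c.0 :: =c=> n2, =c=> n3
  n2 = 0 :: (no moves)
  n3 = a.c.0 :: =a=> n4
  n4 = c.0 :: =c=> n2
Partition-refinement fixed point:
  B0 = {m0}
  B1 = {m1}
  B2 = {m2, n3}
  B3 = {m3, n4}
  B4 = {m4, n2}
  B5 = {n0}
  B6 = {n1}
m0 ∈ B0, n0 ∈ B5 → different blocks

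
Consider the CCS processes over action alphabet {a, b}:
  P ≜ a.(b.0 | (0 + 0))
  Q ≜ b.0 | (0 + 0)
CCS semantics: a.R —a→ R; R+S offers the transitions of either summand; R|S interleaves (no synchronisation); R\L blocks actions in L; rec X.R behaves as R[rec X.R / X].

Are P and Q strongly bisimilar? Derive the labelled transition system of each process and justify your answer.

not bisimilar

LTS(P): 3 reachable states
  u0 = a.(b.0 | (0 + 0)) → —a→ u1
  u1 = b.0 | (0 + 0) → —b→ u2
  u2 = 0 | (0 + 0) → deadlocked
LTS(Q): 2 reachable states
  v0 = b.0 | (0 + 0) → —b→ v1
  v1 = 0 | (0 + 0) → deadlocked
Coarsest stable partition (strong bisimilarity classes):
  B0 = {u0}
  B1 = {u1, v0}
  B2 = {u2, v1}
u0 ∈ B0, v0 ∈ B1 → different blocks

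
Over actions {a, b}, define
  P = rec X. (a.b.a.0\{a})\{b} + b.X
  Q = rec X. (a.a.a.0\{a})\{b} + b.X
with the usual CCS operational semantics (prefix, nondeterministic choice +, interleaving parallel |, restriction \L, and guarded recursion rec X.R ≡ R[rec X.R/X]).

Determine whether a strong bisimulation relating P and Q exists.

LTS(P): 2 reachable states
  p0 = rec X. (a.b.a.0\{a})\{b} + b.X ⊢ —a→ p1, —b→ p0
  p1 = (b.a.0\{a})\{b} ⊢ ·
LTS(Q): 4 reachable states
  q0 = rec X. (a.a.a.0\{a})\{b} + b.X ⊢ —a→ q1, —b→ q0
  q1 = (a.a.0\{a})\{b} ⊢ —a→ q2
  q2 = (a.0\{a})\{b} ⊢ —a→ q3
  q3 = 0\{a}\{b} ⊢ ·
Coarsest stable partition (strong bisimilarity classes):
  B0 = {p0}
  B1 = {p1, q3}
  B2 = {q0}
  B3 = {q1}
  B4 = {q2}
p0 ∈ B0, q0 ∈ B2 → different blocks

not bisimilar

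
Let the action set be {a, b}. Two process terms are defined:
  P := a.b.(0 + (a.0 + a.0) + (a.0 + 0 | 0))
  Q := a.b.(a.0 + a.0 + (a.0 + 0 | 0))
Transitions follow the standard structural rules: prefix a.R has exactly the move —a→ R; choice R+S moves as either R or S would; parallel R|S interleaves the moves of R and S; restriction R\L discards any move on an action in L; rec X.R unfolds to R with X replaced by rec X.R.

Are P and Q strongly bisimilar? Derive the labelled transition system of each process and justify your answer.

bisimilar

Reachable graph of P (4 states):
  s0 = a.b.(0 + (a.0 + a.0) + (a.0 + 0 | 0)) :: --a--▸ s1
  s1 = b.(0 + (a.0 + a.0) + (a.0 + 0 | 0)) :: --b--▸ s2
  s2 = 0 + (a.0 + a.0) + (a.0 + 0 | 0) :: --a--▸ s3
  s3 = 0 :: stopped
Reachable graph of Q (4 states):
  t0 = a.b.(a.0 + a.0 + (a.0 + 0 | 0)) :: --a--▸ t1
  t1 = b.(a.0 + a.0 + (a.0 + 0 | 0)) :: --b--▸ t2
  t2 = a.0 + a.0 + (a.0 + 0 | 0) :: --a--▸ t3
  t3 = 0 :: stopped
Partition-refinement fixed point:
  B0 = {s0, t0}
  B1 = {s1, t1}
  B2 = {s2, t2}
  B3 = {s3, t3}
s0 ∈ B0, t0 ∈ B0 → same block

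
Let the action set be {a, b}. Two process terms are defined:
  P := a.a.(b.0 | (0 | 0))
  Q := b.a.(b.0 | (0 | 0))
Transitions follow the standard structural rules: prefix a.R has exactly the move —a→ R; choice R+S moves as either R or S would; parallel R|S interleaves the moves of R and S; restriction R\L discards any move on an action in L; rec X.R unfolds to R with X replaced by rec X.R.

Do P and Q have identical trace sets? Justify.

trace-distinct — witness ⟨a⟩

Reachable graph of P (4 states):
  p0 = a.a.(b.0 | (0 | 0)) | ··a··> p1
  p1 = a.(b.0 | (0 | 0)) | ··a··> p2
  p2 = b.0 | (0 | 0) | ··b··> p3
  p3 = 0 | (0 | 0) | (no moves)
Reachable graph of Q (4 states):
  q0 = b.a.(b.0 | (0 | 0)) | ··b··> q1
  q1 = a.(b.0 | (0 | 0)) | ··a··> q2
  q2 = b.0 | (0 | 0) | ··b··> q3
  q3 = 0 | (0 | 0) | (no moves)
Trace ⟨a⟩ through P, begin at {p0}:
  after a @ step 1: {p1}
  P completes σ.
Trace ⟨a⟩ through Q, begin at {q0}:
  after a @ step 1: ∅ (Q stuck)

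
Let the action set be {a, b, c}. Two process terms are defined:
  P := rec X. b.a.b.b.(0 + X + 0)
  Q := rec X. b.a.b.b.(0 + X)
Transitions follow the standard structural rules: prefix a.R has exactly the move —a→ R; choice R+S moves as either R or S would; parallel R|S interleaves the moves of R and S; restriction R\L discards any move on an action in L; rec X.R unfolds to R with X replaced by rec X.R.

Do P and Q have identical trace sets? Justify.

traces(P) = traces(Q)

LTS(P): 5 reachable states
  u0 = rec X. b.a.b.b.(0 + X + 0) :: =b=> u1
  u1 = a.b.b.(0 + (rec X. b.a.b.b.(0 + X + 0)) + 0) :: =a=> u2
  u2 = b.b.(0 + (rec X. b.a.b.b.(0 + X + 0)) + 0) :: =b=> u3
  u3 = b.(0 + (rec X. b.a.b.b.(0 + X + 0)) + 0) :: =b=> u4
  u4 = 0 + (rec X. b.a.b.b.(0 + X + 0)) + 0 :: =b=> u1
LTS(Q): 5 reachable states
  v0 = rec X. b.a.b.b.(0 + X) :: =b=> v1
  v1 = a.b.b.(0 + (rec X. b.a.b.b.(0 + X))) :: =a=> v2
  v2 = b.b.(0 + (rec X. b.a.b.b.(0 + X))) :: =b=> v3
  v3 = b.(0 + (rec X. b.a.b.b.(0 + X))) :: =b=> v4
  v4 = 0 + (rec X. b.a.b.b.(0 + X)) :: =b=> v1
Coarsest stable partition (strong bisimilarity classes):
  B0 = {u0, u4, v0, v4}
  B1 = {u1, v1}
  B2 = {u2, v2}
  B3 = {u3, v3}
u0 ∈ B0, v0 ∈ B0 → same block
Bisimilar ⇒ trace-equivalent.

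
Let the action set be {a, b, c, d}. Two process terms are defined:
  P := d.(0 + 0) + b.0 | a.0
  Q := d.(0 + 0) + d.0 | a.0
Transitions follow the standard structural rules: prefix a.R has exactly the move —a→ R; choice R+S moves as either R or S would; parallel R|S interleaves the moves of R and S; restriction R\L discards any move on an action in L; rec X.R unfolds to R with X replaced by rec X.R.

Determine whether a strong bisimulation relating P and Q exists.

NO

P's transition system — 5 states:
  m0 = d.(0 + 0) + b.0 | a.0 ⊢ —a→ m1, —b→ m2, —d→ m3
  m1 = b.0 | 0 ⊢ —b→ m4
  m2 = 0 | a.0 ⊢ —a→ m4
  m3 = 0 + 0 ⊢ ∅
  m4 = 0 | 0 ⊢ ∅
Q's transition system — 5 states:
  n0 = d.(0 + 0) + d.0 | a.0 ⊢ —a→ n1, —d→ n2, —d→ n3
  n1 = d.0 | 0 ⊢ —d→ n4
  n2 = 0 + 0 ⊢ ∅
  n3 = 0 | a.0 ⊢ —a→ n4
  n4 = 0 | 0 ⊢ ∅
Partition-refinement fixed point:
  B0 = {m0}
  B1 = {m2, n3}
  B2 = {m3, m4, n2, n4}
  B3 = {m1}
  B4 = {n0}
  B5 = {n1}
m0 ∈ B0, n0 ∈ B4 → different blocks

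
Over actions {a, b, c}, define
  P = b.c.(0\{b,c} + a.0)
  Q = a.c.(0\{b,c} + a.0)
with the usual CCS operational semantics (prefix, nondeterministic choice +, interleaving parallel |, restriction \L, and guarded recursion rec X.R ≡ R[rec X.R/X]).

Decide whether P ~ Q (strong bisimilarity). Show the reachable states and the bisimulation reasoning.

Reachable graph of P (4 states):
  p0 = b.c.(0\{b,c} + a.0) | ··b··> p1
  p1 = c.(0\{b,c} + a.0) | ··c··> p2
  p2 = 0\{b,c} + a.0 | ··a··> p3
  p3 = 0 | deadlocked
Reachable graph of Q (4 states):
  q0 = a.c.(0\{b,c} + a.0) | ··a··> q1
  q1 = c.(0\{b,c} + a.0) | ··c··> q2
  q2 = 0\{b,c} + a.0 | ··a··> q3
  q3 = 0 | deadlocked
Coarsest stable partition (strong bisimilarity classes):
  B0 = {p0}
  B1 = {p1, q1}
  B2 = {p2, q2}
  B3 = {p3, q3}
  B4 = {q0}
p0 ∈ B0, q0 ∈ B4 → different blocks

P ≁ Q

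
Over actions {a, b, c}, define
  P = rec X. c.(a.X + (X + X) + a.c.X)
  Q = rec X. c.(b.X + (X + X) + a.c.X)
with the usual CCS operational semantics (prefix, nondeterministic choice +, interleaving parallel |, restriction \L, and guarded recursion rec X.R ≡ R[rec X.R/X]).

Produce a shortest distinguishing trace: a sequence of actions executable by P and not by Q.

caca

P's transition system — 3 states:
  u0 = rec X. c.(a.X + (X + X) + a.c.X) has moves =c=> u1
  u1 = a.(rec X. c.(a.X + (X + X) + a.c.X)) + ((rec X. c.(a.X + (X + X) + a.c.X)) + (rec X. c.(a.X + (X + X) + a.c.X))) + a.c.(rec X. c.(a.X + (X + X) + a.c.X)) has moves =a=> u0, =a=> u2, =c=> u1
  u2 = c.(rec X. c.(a.X + (X + X) + a.c.X)) has moves =c=> u0
Q's transition system — 3 states:
  v0 = rec X. c.(b.X + (X + X) + a.c.X) has moves =c=> v1
  v1 = b.(rec X. c.(b.X + (X + X) + a.c.X)) + ((rec X. c.(b.X + (X + X) + a.c.X)) + (rec X. c.(b.X + (X + X) + a.c.X))) + a.c.(rec X. c.(b.X + (X + X) + a.c.X)) has moves =a=> v2, =b=> v0, =c=> v1
  v2 = c.(rec X. c.(b.X + (X + X) + a.c.X)) has moves =c=> v0
Trace ⟨caca⟩ through P, begin at {u0}:
  after c @ step 1: {u1}
  after a @ step 2: {u0, u2}
  after c @ step 3: {u0, u1}
  after a @ step 4: {u0, u2}
  ✓ P
Trace ⟨caca⟩ through Q, begin at {v0}:
  after c @ step 1: {v1}
  after a @ step 2: {v2}
  after c @ step 3: {v0}
  after a @ step 4: ∅  — Q cannot continue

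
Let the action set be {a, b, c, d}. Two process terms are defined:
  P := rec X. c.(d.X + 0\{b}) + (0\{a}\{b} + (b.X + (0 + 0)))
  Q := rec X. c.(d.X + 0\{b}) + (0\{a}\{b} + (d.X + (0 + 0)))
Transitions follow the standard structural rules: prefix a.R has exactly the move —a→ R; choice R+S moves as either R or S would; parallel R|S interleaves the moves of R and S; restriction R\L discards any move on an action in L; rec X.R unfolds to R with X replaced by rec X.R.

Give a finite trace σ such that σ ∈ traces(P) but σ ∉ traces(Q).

P's transition system — 2 states:
  s0 = rec X. c.(d.X + 0\{b}) + (0\{a}\{b} + (b.X + (0 + 0))) | --b--▸ s0, --c--▸ s1
  s1 = d.(rec X. c.(d.X + 0\{b}) + (0\{a}\{b} + (b.X + (0 + 0)))) + 0\{b} | --d--▸ s0
Q's transition system — 2 states:
  t0 = rec X. c.(d.X + 0\{b}) + (0\{a}\{b} + (d.X + (0 + 0))) | --c--▸ t1, --d--▸ t0
  t1 = d.(rec X. c.(d.X + 0\{b}) + (0\{a}\{b} + (d.X + (0 + 0)))) + 0\{b} | --d--▸ t0
Trace ⟨b⟩ through P, begin at {s0}:
  [1] b ⇒ {s0}
  ✓ P
Trace ⟨b⟩ through Q, begin at {t0}:
  [1] b ⇒ ∅ (Q stuck)

b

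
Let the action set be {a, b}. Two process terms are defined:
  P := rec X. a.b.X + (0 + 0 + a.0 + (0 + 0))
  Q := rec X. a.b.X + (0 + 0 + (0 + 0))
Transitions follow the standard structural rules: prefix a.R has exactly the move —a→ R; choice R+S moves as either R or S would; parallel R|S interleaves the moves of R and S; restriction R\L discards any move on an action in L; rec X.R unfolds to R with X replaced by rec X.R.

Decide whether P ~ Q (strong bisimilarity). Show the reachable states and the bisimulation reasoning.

LTS(P): 3 reachable states
  p0 = rec X. a.b.X + (0 + 0 + a.0 + (0 + 0)) ⊢ --a--▸ p1, --a--▸ p2
  p1 = 0 ⊢ stopped
  p2 = b.(rec X. a.b.X + (0 + 0 + a.0 + (0 + 0))) ⊢ --b--▸ p0
LTS(Q): 2 reachable states
  q0 = rec X. a.b.X + (0 + 0 + (0 + 0)) ⊢ --a--▸ q1
  q1 = b.(rec X. a.b.X + (0 + 0 + (0 + 0))) ⊢ --b--▸ q0
Coarsest stable partition (strong bisimilarity classes):
  B0 = {p0}
  B1 = {p2}
  B2 = {p1}
  B3 = {q0}
  B4 = {q1}
p0 ∈ B0, q0 ∈ B3 → different blocks

not bisimilar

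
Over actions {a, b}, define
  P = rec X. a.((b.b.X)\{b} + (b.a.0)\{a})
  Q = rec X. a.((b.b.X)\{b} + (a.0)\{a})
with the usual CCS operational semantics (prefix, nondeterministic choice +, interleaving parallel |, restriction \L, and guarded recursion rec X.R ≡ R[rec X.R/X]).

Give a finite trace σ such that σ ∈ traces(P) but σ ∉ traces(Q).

Reachable graph of P (3 states):
  m0 = rec X. a.((b.b.X)\{b} + (b.a.0)\{a}) → —a→ m1
  m1 = (b.b.(rec X. a.((b.b.X)\{b} + (b.a.0)\{a})))\{b} + (b.a.0)\{a} → —b→ m2
  m2 = (a.0)\{a} → (no moves)
Reachable graph of Q (2 states):
  n0 = rec X. a.((b.b.X)\{b} + (a.0)\{a}) → —a→ n1
  n1 = (b.b.(rec X. a.((b.b.X)\{b} + (a.0)\{a})))\{b} + (a.0)\{a} → (no moves)
Executing ab from P (initial set {m0}):
  [1] a ⇒ {m1}
  [2] b ⇒ {m2}
  — P admits the full trace.
Executing ab from Q (initial set {n0}):
  [1] a ⇒ {n1}
  [2] b ⇒ ∅ (Q stuck)

ab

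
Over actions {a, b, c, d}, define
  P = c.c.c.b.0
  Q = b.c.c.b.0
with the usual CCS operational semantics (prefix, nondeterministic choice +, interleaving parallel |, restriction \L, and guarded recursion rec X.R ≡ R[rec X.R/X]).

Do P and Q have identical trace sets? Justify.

traces(P) ≠ traces(Q) — witness ⟨c⟩

P's transition system — 5 states:
  m0 = c.c.c.b.0 | --c--▸ m1
  m1 = c.c.b.0 | --c--▸ m2
  m2 = c.b.0 | --c--▸ m3
  m3 = b.0 | --b--▸ m4
  m4 = 0 | deadlocked
Q's transition system — 5 states:
  n0 = b.c.c.b.0 | --b--▸ n1
  n1 = c.c.b.0 | --c--▸ n2
  n2 = c.b.0 | --c--▸ n3
  n3 = b.0 | --b--▸ n4
  n4 = 0 | deadlocked
Run σ = ⟨c⟩ on P: start {m0}
  after c @ step 1: {m1}
  P completes σ.
Run σ = ⟨c⟩ on Q: start {n0}
  after c @ step 1: ∅ (Q stuck)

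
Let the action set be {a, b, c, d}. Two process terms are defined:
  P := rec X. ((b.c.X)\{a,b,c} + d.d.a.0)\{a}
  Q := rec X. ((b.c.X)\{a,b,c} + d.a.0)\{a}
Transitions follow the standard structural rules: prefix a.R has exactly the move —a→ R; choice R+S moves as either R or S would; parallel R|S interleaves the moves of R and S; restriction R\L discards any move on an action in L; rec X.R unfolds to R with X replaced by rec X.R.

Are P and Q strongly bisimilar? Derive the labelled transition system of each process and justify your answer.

P ≁ Q

P's transition system — 3 states:
  m0 = rec X. ((b.c.X)\{a,b,c} + d.d.a.0)\{a} has moves =d=> m1
  m1 = (d.a.0)\{a} has moves =d=> m2
  m2 = (a.0)\{a} has moves deadlocked
Q's transition system — 2 states:
  n0 = rec X. ((b.c.X)\{a,b,c} + d.a.0)\{a} has moves =d=> n1
  n1 = (a.0)\{a} has moves deadlocked
Partition-refinement fixed point:
  B0 = {m0}
  B1 = {m1, n0}
  B2 = {m2, n1}
m0 ∈ B0, n0 ∈ B1 → different blocks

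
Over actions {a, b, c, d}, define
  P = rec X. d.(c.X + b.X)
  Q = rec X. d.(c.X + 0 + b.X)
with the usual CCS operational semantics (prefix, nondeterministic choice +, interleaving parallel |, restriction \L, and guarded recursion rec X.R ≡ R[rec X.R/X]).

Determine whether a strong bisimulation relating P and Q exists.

LTS(P): 2 reachable states
  s0 = rec X. d.(c.X + b.X) :: —d→ s1
  s1 = c.(rec X. d.(c.X + b.X)) + b.(rec X. d.(c.X + b.X)) :: —b→ s0, —c→ s0
LTS(Q): 2 reachable states
  t0 = rec X. d.(c.X + 0 + b.X) :: —d→ t1
  t1 = c.(rec X. d.(c.X + 0 + b.X)) + 0 + b.(rec X. d.(c.X + 0 + b.X)) :: —b→ t0, —c→ t0
Partition-refinement fixed point:
  B0 = {s0, t0}
  B1 = {s1, t1}
s0 ∈ B0, t0 ∈ B0 → same block

YES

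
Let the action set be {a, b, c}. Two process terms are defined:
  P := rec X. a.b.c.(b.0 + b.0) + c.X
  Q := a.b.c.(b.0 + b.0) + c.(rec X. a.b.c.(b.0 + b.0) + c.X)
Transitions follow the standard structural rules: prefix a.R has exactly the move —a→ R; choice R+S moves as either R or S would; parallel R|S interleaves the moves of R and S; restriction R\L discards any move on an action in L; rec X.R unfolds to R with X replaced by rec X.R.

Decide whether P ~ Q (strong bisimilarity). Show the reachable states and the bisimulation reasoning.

bisimilar

Reachable graph of P (5 states):
  p0 = rec X. a.b.c.(b.0 + b.0) + c.X ⊢ -a-> p1, -c-> p0
  p1 = b.c.(b.0 + b.0) ⊢ -b-> p2
  p2 = c.(b.0 + b.0) ⊢ -c-> p3
  p3 = b.0 + b.0 ⊢ -b-> p4
  p4 = 0 ⊢ (no moves)
Reachable graph of Q (6 states):
  q0 = a.b.c.(b.0 + b.0) + c.(rec X. a.b.c.(b.0 + b.0) + c.X) ⊢ -a-> q1, -c-> q2
  q1 = b.c.(b.0 + b.0) ⊢ -b-> q3
  q2 = rec X. a.b.c.(b.0 + b.0) + c.X ⊢ -a-> q1, -c-> q2
  q3 = c.(b.0 + b.0) ⊢ -c-> q4
  q4 = b.0 + b.0 ⊢ -b-> q5
  q5 = 0 ⊢ (no moves)
Bisimilarity quotient blocks:
  B0 = {p0, q0, q2}
  B1 = {p1, q1}
  B2 = {p2, q3}
  B3 = {p3, q4}
  B4 = {p4, q5}
p0 ∈ B0, q0 ∈ B0 → same block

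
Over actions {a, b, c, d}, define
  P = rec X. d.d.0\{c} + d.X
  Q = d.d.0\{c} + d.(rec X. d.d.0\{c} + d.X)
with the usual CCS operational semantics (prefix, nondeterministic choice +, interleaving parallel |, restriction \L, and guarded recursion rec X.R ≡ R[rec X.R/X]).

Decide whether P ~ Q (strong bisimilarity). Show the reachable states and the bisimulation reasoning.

bisimilar

Reachable graph of P (3 states):
  u0 = rec X. d.d.0\{c} + d.X → =d=> u0, =d=> u1
  u1 = d.0\{c} → =d=> u2
  u2 = 0\{c} → ·
Reachable graph of Q (4 states):
  v0 = d.d.0\{c} + d.(rec X. d.d.0\{c} + d.X) → =d=> v1, =d=> v2
  v1 = d.0\{c} → =d=> v3
  v2 = rec X. d.d.0\{c} + d.X → =d=> v1, =d=> v2
  v3 = 0\{c} → ·
Partition-refinement fixed point:
  B0 = {u0, v0, v2}
  B1 = {u1, v1}
  B2 = {u2, v3}
u0 ∈ B0, v0 ∈ B0 → same block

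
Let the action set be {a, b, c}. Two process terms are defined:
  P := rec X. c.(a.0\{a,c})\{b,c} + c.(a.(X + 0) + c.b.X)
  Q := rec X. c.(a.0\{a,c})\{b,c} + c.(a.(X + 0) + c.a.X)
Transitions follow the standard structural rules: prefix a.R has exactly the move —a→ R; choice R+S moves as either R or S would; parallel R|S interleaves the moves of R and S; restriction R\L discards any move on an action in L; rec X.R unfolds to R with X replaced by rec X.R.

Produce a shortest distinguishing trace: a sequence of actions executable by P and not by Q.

ccb

LTS(P): 6 reachable states
  u0 = rec X. c.(a.0\{a,c})\{b,c} + c.(a.(X + 0) + c.b.X) has moves =c=> u1, =c=> u2
  u1 = (a.0\{a,c})\{b,c} has moves =a=> u3
  u2 = a.((rec X. c.(a.0\{a,c})\{b,c} + c.(a.(X + 0) + c.b.X)) + 0) + c.b.(rec X. c.(a.0\{a,c})\{b,c} + c.(a.(X + 0) + c.b.X)) has moves =a=> u4, =c=> u5
  u3 = 0\{a,c}\{b,c} has moves (no moves)
  u4 = (rec X. c.(a.0\{a,c})\{b,c} + c.(a.(X + 0) + c.b.X)) + 0 has moves =c=> u1, =c=> u2
  u5 = b.(rec X. c.(a.0\{a,c})\{b,c} + c.(a.(X + 0) + c.b.X)) has moves =b=> u0
LTS(Q): 6 reachable states
  v0 = rec X. c.(a.0\{a,c})\{b,c} + c.(a.(X + 0) + c.a.X) has moves =c=> v1, =c=> v2
  v1 = (a.0\{a,c})\{b,c} has moves =a=> v3
  v2 = a.((rec X. c.(a.0\{a,c})\{b,c} + c.(a.(X + 0) + c.a.X)) + 0) + c.a.(rec X. c.(a.0\{a,c})\{b,c} + c.(a.(X + 0) + c.a.X)) has moves =a=> v4, =c=> v5
  v3 = 0\{a,c}\{b,c} has moves (no moves)
  v4 = (rec X. c.(a.0\{a,c})\{b,c} + c.(a.(X + 0) + c.a.X)) + 0 has moves =c=> v1, =c=> v2
  v5 = a.(rec X. c.(a.0\{a,c})\{b,c} + c.(a.(X + 0) + c.a.X)) has moves =a=> v0
Executing ccb from P (initial set {u0}):
  after c @ step 1: {u1, u2}
  after c @ step 2: {u5}
  after b @ step 3: {u0}
  P completes σ.
Executing ccb from Q (initial set {v0}):
  after c @ step 1: {v1, v2}
  after c @ step 2: {v5}
  after b @ step 3: ∅  — Q cannot continue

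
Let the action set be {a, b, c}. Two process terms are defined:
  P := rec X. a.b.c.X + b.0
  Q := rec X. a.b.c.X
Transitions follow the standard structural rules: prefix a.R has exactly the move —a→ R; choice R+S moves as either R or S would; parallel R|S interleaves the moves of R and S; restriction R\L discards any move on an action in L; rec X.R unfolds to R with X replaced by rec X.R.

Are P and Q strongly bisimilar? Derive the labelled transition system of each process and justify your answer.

NO

Reachable graph of P (4 states):
  m0 = rec X. a.b.c.X + b.0 → —a→ m1, —b→ m2
  m1 = b.c.(rec X. a.b.c.X + b.0) → —b→ m3
  m2 = 0 → stopped
  m3 = c.(rec X. a.b.c.X + b.0) → —c→ m0
Reachable graph of Q (3 states):
  n0 = rec X. a.b.c.X → —a→ n1
  n1 = b.c.(rec X. a.b.c.X) → —b→ n2
  n2 = c.(rec X. a.b.c.X) → —c→ n0
Coarsest stable partition (strong bisimilarity classes):
  B0 = {m0}
  B1 = {m1}
  B2 = {m3}
  B3 = {m2}
  B4 = {n0}
  B5 = {n1}
  B6 = {n2}
m0 ∈ B0, n0 ∈ B4 → different blocks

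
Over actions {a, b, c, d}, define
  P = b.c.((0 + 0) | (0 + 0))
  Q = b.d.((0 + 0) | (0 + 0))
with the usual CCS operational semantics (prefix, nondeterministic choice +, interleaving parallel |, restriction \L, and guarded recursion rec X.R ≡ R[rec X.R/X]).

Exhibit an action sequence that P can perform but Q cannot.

LTS(P): 3 reachable states
  m0 = b.c.((0 + 0) | (0 + 0)) has moves —b→ m1
  m1 = c.((0 + 0) | (0 + 0)) has moves —c→ m2
  m2 = (0 + 0) | (0 + 0) has moves ·
LTS(Q): 3 reachable states
  n0 = b.d.((0 + 0) | (0 + 0)) has moves —b→ n1
  n1 = d.((0 + 0) | (0 + 0)) has moves —d→ n2
  n2 = (0 + 0) | (0 + 0) has moves ·
Executing bc from P (initial set {m0}):
  after b @ step 1: {m1}
  after c @ step 2: {m2}
  — P admits the full trace.
Executing bc from Q (initial set {n0}):
  after b @ step 1: {n1}
  after c @ step 2: ∅ (Q stuck)

bc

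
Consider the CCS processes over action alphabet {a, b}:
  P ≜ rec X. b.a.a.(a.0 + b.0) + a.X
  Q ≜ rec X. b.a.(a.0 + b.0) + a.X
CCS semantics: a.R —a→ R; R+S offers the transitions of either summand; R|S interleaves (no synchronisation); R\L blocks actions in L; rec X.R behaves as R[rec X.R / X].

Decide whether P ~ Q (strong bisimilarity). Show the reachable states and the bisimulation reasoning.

LTS(P): 5 reachable states
  u0 = rec X. b.a.a.(a.0 + b.0) + a.X :: —a→ u0, —b→ u1
  u1 = a.a.(a.0 + b.0) :: —a→ u2
  u2 = a.(a.0 + b.0) :: —a→ u3
  u3 = a.0 + b.0 :: —a→ u4, —b→ u4
  u4 = 0 :: deadlocked
LTS(Q): 4 reachable states
  v0 = rec X. b.a.(a.0 + b.0) + a.X :: —a→ v0, —b→ v1
  v1 = a.(a.0 + b.0) :: —a→ v2
  v2 = a.0 + b.0 :: —a→ v3, —b→ v3
  v3 = 0 :: deadlocked
Partition-refinement fixed point:
  B0 = {u0}
  B1 = {u1}
  B2 = {u2, v1}
  B3 = {u3, v2}
  B4 = {u4, v3}
  B5 = {v0}
u0 ∈ B0, v0 ∈ B5 → different blocks

P ≁ Q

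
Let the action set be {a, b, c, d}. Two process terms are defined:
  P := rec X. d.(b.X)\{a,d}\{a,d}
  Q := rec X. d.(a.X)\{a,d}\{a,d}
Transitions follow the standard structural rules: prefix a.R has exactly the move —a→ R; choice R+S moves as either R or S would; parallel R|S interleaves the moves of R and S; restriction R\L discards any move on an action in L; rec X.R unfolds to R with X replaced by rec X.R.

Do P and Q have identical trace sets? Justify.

Reachable graph of P (3 states):
  s0 = rec X. d.(b.X)\{a,d}\{a,d} → —d→ s1
  s1 = (b.(rec X. d.(b.X)\{a,d}\{a,d}))\{a,d}\{a,d} → —b→ s2
  s2 = (rec X. d.(b.X)\{a,d}\{a,d})\{a,d}\{a,d} → (no moves)
Reachable graph of Q (2 states):
  t0 = rec X. d.(a.X)\{a,d}\{a,d} → —d→ t1
  t1 = (a.(rec X. d.(a.X)\{a,d}\{a,d}))\{a,d}\{a,d} → (no moves)
Executing db from P (initial set {s0}):
  step 1 (d): {s1}
  step 2 (b): {s2}
  — P admits the full trace.
Executing db from Q (initial set {t0}):
  step 1 (d): {t1}
  step 2 (b): no successor for Q

traces(P) ≠ traces(Q) — witness ⟨db⟩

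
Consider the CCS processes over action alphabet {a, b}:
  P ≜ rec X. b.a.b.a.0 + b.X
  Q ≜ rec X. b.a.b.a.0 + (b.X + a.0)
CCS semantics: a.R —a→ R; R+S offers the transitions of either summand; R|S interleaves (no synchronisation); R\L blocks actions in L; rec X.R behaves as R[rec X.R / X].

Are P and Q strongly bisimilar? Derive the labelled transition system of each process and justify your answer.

NO

P's transition system — 5 states:
  u0 = rec X. b.a.b.a.0 + b.X → -b-> u0, -b-> u1
  u1 = a.b.a.0 → -a-> u2
  u2 = b.a.0 → -b-> u3
  u3 = a.0 → -a-> u4
  u4 = 0 → deadlocked
Q's transition system — 5 states:
  v0 = rec X. b.a.b.a.0 + (b.X + a.0) → -a-> v1, -b-> v0, -b-> v2
  v1 = 0 → deadlocked
  v2 = a.b.a.0 → -a-> v3
  v3 = b.a.0 → -b-> v4
  v4 = a.0 → -a-> v1
Partition-refinement fixed point:
  B0 = {u0}
  B1 = {u1, v2}
  B2 = {u2, v3}
  B3 = {u3, v4}
  B4 = {u4, v1}
  B5 = {v0}
u0 ∈ B0, v0 ∈ B5 → different blocks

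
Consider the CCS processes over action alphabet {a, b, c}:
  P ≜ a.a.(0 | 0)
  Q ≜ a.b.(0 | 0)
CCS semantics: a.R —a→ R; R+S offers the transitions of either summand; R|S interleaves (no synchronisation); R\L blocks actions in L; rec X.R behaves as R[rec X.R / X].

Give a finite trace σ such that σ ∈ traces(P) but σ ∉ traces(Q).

aa

Reachable graph of P (3 states):
  m0 = a.a.(0 | 0) ⊢ ··a··> m1
  m1 = a.(0 | 0) ⊢ ··a··> m2
  m2 = 0 | 0 ⊢ ·
Reachable graph of Q (3 states):
  n0 = a.b.(0 | 0) ⊢ ··a··> n1
  n1 = b.(0 | 0) ⊢ ··b··> n2
  n2 = 0 | 0 ⊢ ·
Run σ = ⟨aa⟩ on P: start {m0}
  [1] a ⇒ {m1}
  [2] a ⇒ {m2}
  ✓ P
Run σ = ⟨aa⟩ on Q: start {n0}
  [1] a ⇒ {n1}
  [2] a ⇒ ∅ (Q stuck)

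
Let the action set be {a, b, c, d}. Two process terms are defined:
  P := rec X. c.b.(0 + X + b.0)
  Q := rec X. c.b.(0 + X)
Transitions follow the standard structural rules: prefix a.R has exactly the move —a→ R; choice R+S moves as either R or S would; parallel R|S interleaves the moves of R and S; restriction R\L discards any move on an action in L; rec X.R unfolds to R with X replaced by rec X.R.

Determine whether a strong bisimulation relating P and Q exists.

P ≁ Q

P's transition system — 4 states:
  u0 = rec X. c.b.(0 + X + b.0) | -c-> u1
  u1 = b.(0 + (rec X. c.b.(0 + X + b.0)) + b.0) | -b-> u2
  u2 = 0 + (rec X. c.b.(0 + X + b.0)) + b.0 | -b-> u3, -c-> u1
  u3 = 0 | (no moves)
Q's transition system — 3 states:
  v0 = rec X. c.b.(0 + X) | -c-> v1
  v1 = b.(0 + (rec X. c.b.(0 + X))) | -b-> v2
  v2 = 0 + (rec X. c.b.(0 + X)) | -c-> v1
Partition-refinement fixed point:
  B0 = {u0}
  B1 = {u1}
  B2 = {u2}
  B3 = {u3}
  B4 = {v0, v2}
  B5 = {v1}
u0 ∈ B0, v0 ∈ B4 → different blocks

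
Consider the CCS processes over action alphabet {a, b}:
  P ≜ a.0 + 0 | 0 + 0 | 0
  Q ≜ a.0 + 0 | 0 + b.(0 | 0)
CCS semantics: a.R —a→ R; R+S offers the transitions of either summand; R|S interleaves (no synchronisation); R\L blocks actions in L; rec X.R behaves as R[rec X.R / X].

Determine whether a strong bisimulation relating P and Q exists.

not bisimilar

LTS(P): 2 reachable states
  u0 = a.0 + 0 | 0 + 0 | 0 | -a-> u1
  u1 = 0 | deadlocked
LTS(Q): 3 reachable states
  v0 = a.0 + 0 | 0 + b.(0 | 0) | -a-> v1, -b-> v2
  v1 = 0 | deadlocked
  v2 = 0 | 0 | deadlocked
Coarsest stable partition (strong bisimilarity classes):
  B0 = {u0}
  B1 = {u1, v1, v2}
  B2 = {v0}
u0 ∈ B0, v0 ∈ B2 → different blocks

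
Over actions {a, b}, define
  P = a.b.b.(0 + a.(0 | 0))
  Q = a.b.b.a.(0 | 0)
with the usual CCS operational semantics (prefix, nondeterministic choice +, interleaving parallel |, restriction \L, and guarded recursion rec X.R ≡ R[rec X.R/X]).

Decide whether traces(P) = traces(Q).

trace-equivalent

LTS(P): 5 reachable states
  s0 = a.b.b.(0 + a.(0 | 0)) :: -a-> s1
  s1 = b.b.(0 + a.(0 | 0)) :: -b-> s2
  s2 = b.(0 + a.(0 | 0)) :: -b-> s3
  s3 = 0 + a.(0 | 0) :: -a-> s4
  s4 = 0 | 0 :: stopped
LTS(Q): 5 reachable states
  t0 = a.b.b.a.(0 | 0) :: -a-> t1
  t1 = b.b.a.(0 | 0) :: -b-> t2
  t2 = b.a.(0 | 0) :: -b-> t3
  t3 = a.(0 | 0) :: -a-> t4
  t4 = 0 | 0 :: stopped
Bisimilarity quotient blocks:
  B0 = {s0, t0}
  B1 = {s1, t1}
  B2 = {s2, t2}
  B3 = {s3, t3}
  B4 = {s4, t4}
s0 ∈ B0, t0 ∈ B0 → same block
Bisimilar ⇒ trace-equivalent.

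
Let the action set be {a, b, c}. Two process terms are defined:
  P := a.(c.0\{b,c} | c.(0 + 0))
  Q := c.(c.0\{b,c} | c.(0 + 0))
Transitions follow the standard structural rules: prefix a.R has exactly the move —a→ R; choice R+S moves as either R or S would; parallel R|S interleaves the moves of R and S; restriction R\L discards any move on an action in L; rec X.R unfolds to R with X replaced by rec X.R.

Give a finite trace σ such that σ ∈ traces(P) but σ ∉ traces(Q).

P's transition system — 5 states:
  u0 = a.(c.0\{b,c} | c.(0 + 0)) ⊢ ··a··> u1
  u1 = c.0\{b,c} | c.(0 + 0) ⊢ ··c··> u2, ··c··> u3
  u2 = 0\{b,c} | c.(0 + 0) ⊢ ··c··> u4
  u3 = c.0\{b,c} | (0 + 0) ⊢ ··c··> u4
  u4 = 0\{b,c} | (0 + 0) ⊢ ∅
Q's transition system — 5 states:
  v0 = c.(c.0\{b,c} | c.(0 + 0)) ⊢ ··c··> v1
  v1 = c.0\{b,c} | c.(0 + 0) ⊢ ··c··> v2, ··c··> v3
  v2 = 0\{b,c} | c.(0 + 0) ⊢ ··c··> v4
  v3 = c.0\{b,c} | (0 + 0) ⊢ ··c··> v4
  v4 = 0\{b,c} | (0 + 0) ⊢ ∅
Run σ = ⟨a⟩ on P: start {u0}
  after a @ step 1: {u1}
  — P admits the full trace.
Run σ = ⟨a⟩ on Q: start {v0}
  after a @ step 1: ∅ (Q stuck)

a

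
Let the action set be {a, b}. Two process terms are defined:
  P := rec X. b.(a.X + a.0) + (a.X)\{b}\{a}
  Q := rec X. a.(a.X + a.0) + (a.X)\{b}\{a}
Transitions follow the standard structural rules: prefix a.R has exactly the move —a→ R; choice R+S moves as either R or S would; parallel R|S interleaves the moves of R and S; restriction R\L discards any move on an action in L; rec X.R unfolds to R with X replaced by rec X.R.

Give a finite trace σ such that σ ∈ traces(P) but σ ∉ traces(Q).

b

LTS(P): 3 reachable states
  m0 = rec X. b.(a.X + a.0) + (a.X)\{b}\{a} :: —b→ m1
  m1 = a.(rec X. b.(a.X + a.0) + (a.X)\{b}\{a}) + a.0 :: —a→ m0, —a→ m2
  m2 = 0 :: ·
LTS(Q): 3 reachable states
  n0 = rec X. a.(a.X + a.0) + (a.X)\{b}\{a} :: —a→ n1
  n1 = a.(rec X. a.(a.X + a.0) + (a.X)\{b}\{a}) + a.0 :: —a→ n0, —a→ n2
  n2 = 0 :: ·
Run σ = ⟨b⟩ on P: start {m0}
  after b @ step 1: {m1}
  ✓ P
Run σ = ⟨b⟩ on Q: start {n0}
  after b @ step 1: ∅  — Q cannot continue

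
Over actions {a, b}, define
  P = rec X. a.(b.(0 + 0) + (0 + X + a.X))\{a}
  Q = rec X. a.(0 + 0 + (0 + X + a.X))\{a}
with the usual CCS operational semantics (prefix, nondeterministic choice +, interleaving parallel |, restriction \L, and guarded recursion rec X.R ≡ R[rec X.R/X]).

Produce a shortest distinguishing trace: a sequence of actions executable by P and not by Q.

P's transition system — 3 states:
  s0 = rec X. a.(b.(0 + 0) + (0 + X + a.X))\{a} | =a=> s1
  s1 = (b.(0 + 0) + (0 + (rec X. a.(b.(0 + 0) + (0 + X + a.X))\{a}) + a.(rec X. a.(b.(0 + 0) + (0 + X + a.X))\{a})))\{a} | =b=> s2
  s2 = (0 + 0)\{a} | ∅
Q's transition system — 2 states:
  t0 = rec X. a.(0 + 0 + (0 + X + a.X))\{a} | =a=> t1
  t1 = (0 + 0 + (0 + (rec X. a.(0 + 0 + (0 + X + a.X))\{a}) + a.(rec X. a.(0 + 0 + (0 + X + a.X))\{a})))\{a} | ∅
Executing ab from P (initial set {s0}):
  step 1 (a): {s1}
  step 2 (b): {s2}
  ✓ P
Executing ab from Q (initial set {t0}):
  step 1 (a): {t1}
  step 2 (b): no successor for Q

ab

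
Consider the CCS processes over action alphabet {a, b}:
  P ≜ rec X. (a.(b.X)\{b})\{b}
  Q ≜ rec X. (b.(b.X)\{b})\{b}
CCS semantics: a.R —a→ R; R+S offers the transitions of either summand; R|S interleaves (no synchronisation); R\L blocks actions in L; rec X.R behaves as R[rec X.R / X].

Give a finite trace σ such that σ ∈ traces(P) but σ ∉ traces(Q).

LTS(P): 2 reachable states
  u0 = rec X. (a.(b.X)\{b})\{b} :: =a=> u1
  u1 = (b.(rec X. (a.(b.X)\{b})\{b}))\{b}\{b} :: deadlocked
LTS(Q): 1 reachable states
  v0 = rec X. (b.(b.X)\{b})\{b} :: deadlocked
Executing a from P (initial set {u0}):
  after a @ step 1: {u1}
  P completes σ.
Executing a from Q (initial set {v0}):
  after a @ step 1: ∅ (Q stuck)

a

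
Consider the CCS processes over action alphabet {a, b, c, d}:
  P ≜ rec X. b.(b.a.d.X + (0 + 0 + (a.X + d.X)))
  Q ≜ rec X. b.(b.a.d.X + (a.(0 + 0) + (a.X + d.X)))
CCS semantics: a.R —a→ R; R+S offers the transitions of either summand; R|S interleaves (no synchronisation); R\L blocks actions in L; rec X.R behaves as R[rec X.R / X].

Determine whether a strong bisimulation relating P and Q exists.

not bisimilar

LTS(P): 4 reachable states
  s0 = rec X. b.(b.a.d.X + (0 + 0 + (a.X + d.X))) ⊢ --b--▸ s1
  s1 = b.a.d.(rec X. b.(b.a.d.X + (0 + 0 + (a.X + d.X)))) + (0 + 0 + (a.(rec X. b.(b.a.d.X + (0 + 0 + (a.X + d.X)))) + d.(rec X. b.(b.a.d.X + (0 + 0 + (a.X + d.X)))))) ⊢ --a--▸ s0, --b--▸ s2, --d--▸ s0
  s2 = a.d.(rec X. b.(b.a.d.X + (0 + 0 + (a.X + d.X)))) ⊢ --a--▸ s3
  s3 = d.(rec X. b.(b.a.d.X + (0 + 0 + (a.X + d.X)))) ⊢ --d--▸ s0
LTS(Q): 5 reachable states
  t0 = rec X. b.(b.a.d.X + (a.(0 + 0) + (a.X + d.X))) ⊢ --b--▸ t1
  t1 = b.a.d.(rec X. b.(b.a.d.X + (a.(0 + 0) + (a.X + d.X)))) + (a.(0 + 0) + (a.(rec X. b.(b.a.d.X + (a.(0 + 0) + (a.X + d.X)))) + d.(rec X. b.(b.a.d.X + (a.(0 + 0) + (a.X + d.X)))))) ⊢ --a--▸ t0, --a--▸ t2, --b--▸ t3, --d--▸ t0
  t2 = 0 + 0 ⊢ (no moves)
  t3 = a.d.(rec X. b.(b.a.d.X + (a.(0 + 0) + (a.X + d.X)))) ⊢ --a--▸ t4
  t4 = d.(rec X. b.(b.a.d.X + (a.(0 + 0) + (a.X + d.X)))) ⊢ --d--▸ t0
Partition-refinement fixed point:
  B0 = {s0}
  B1 = {s1}
  B2 = {s2}
  B3 = {s3}
  B4 = {t0}
  B5 = {t1}
  B6 = {t2}
  B7 = {t3}
  B8 = {t4}
s0 ∈ B0, t0 ∈ B4 → different blocks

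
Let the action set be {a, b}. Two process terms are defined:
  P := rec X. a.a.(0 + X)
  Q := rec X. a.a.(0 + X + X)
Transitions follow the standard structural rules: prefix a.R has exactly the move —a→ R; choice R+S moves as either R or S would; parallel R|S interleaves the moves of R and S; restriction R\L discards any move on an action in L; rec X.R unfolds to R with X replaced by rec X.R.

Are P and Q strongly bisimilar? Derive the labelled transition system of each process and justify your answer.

LTS(P): 3 reachable states
  s0 = rec X. a.a.(0 + X) has moves --a--▸ s1
  s1 = a.(0 + (rec X. a.a.(0 + X))) has moves --a--▸ s2
  s2 = 0 + (rec X. a.a.(0 + X)) has moves --a--▸ s1
LTS(Q): 3 reachable states
  t0 = rec X. a.a.(0 + X + X) has moves --a--▸ t1
  t1 = a.(0 + (rec X. a.a.(0 + X + X)) + (rec X. a.a.(0 + X + X))) has moves --a--▸ t2
  t2 = 0 + (rec X. a.a.(0 + X + X)) + (rec X. a.a.(0 + X + X)) has moves --a--▸ t1
Coarsest stable partition (strong bisimilarity classes):
  B0 = {s0, s1, s2, t0, t1, t2}
s0 ∈ B0, t0 ∈ B0 → same block

YES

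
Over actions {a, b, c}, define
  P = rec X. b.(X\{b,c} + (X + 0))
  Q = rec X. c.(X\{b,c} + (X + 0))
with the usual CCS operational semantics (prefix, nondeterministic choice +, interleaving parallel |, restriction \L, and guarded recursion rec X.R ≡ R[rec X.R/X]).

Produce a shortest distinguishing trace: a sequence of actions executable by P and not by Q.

Reachable graph of P (2 states):
  m0 = rec X. b.(X\{b,c} + (X + 0)) has moves =b=> m1
  m1 = (rec X. b.(X\{b,c} + (X + 0)))\{b,c} + ((rec X. b.(X\{b,c} + (X + 0))) + 0) has moves =b=> m1
Reachable graph of Q (2 states):
  n0 = rec X. c.(X\{b,c} + (X + 0)) has moves =c=> n1
  n1 = (rec X. c.(X\{b,c} + (X + 0)))\{b,c} + ((rec X. c.(X\{b,c} + (X + 0))) + 0) has moves =c=> n1
Run σ = ⟨b⟩ on P: start {m0}
  after b @ step 1: {m1}
  P completes σ.
Run σ = ⟨b⟩ on Q: start {n0}
  after b @ step 1: no successor for Q

b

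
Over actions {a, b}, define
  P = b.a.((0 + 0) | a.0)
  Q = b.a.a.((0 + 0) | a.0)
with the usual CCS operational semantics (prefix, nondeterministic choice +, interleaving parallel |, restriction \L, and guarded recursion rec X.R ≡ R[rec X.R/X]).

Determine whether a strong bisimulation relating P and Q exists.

Reachable graph of P (4 states):
  u0 = b.a.((0 + 0) | a.0) ⊢ —b→ u1
  u1 = a.((0 + 0) | a.0) ⊢ —a→ u2
  u2 = (0 + 0) | a.0 ⊢ —a→ u3
  u3 = (0 + 0) | 0 ⊢ ·
Reachable graph of Q (5 states):
  v0 = b.a.a.((0 + 0) | a.0) ⊢ —b→ v1
  v1 = a.a.((0 + 0) | a.0) ⊢ —a→ v2
  v2 = a.((0 + 0) | a.0) ⊢ —a→ v3
  v3 = (0 + 0) | a.0 ⊢ —a→ v4
  v4 = (0 + 0) | 0 ⊢ ·
Bisimilarity quotient blocks:
  B0 = {u0}
  B1 = {u1, v2}
  B2 = {u2, v3}
  B3 = {u3, v4}
  B4 = {v0}
  B5 = {v1}
u0 ∈ B0, v0 ∈ B4 → different blocks

NO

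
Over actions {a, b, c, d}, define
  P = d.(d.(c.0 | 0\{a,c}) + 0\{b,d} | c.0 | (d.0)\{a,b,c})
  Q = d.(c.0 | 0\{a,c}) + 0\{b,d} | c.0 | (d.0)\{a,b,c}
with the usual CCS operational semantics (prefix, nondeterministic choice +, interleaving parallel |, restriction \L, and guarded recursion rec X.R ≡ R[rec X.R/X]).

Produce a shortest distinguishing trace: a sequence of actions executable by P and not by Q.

dd

Reachable graph of P (7 states):
  s0 = d.(d.(c.0 | 0\{a,c}) + 0\{b,d} | c.0 | (d.0)\{a,b,c}) | =d=> s1
  s1 = d.(c.0 | 0\{a,c}) + 0\{b,d} | c.0 | (d.0)\{a,b,c} | =c=> s2, =d=> s3, =d=> s4
  s2 = 0\{b,d} | 0 | (d.0)\{a,b,c} | =d=> s5
  s3 = 0\{b,d} | c.0 | 0\{a,b,c} | =c=> s5
  s4 = c.0 | 0\{a,c} | =c=> s6
  s5 = 0\{b,d} | 0 | 0\{a,b,c} | ·
  s6 = 0 | 0\{a,c} | ·
Reachable graph of Q (6 states):
  t0 = d.(c.0 | 0\{a,c}) + 0\{b,d} | c.0 | (d.0)\{a,b,c} | =c=> t1, =d=> t2, =d=> t3
  t1 = 0\{b,d} | 0 | (d.0)\{a,b,c} | =d=> t4
  t2 = 0\{b,d} | c.0 | 0\{a,b,c} | =c=> t4
  t3 = c.0 | 0\{a,c} | =c=> t5
  t4 = 0\{b,d} | 0 | 0\{a,b,c} | ·
  t5 = 0 | 0\{a,c} | ·
Executing dd from P (initial set {s0}):
  step 1 (d): {s1}
  step 2 (d): {s3, s4}
  ✓ P
Executing dd from Q (initial set {t0}):
  step 1 (d): {t2, t3}
  step 2 (d): no successor for Q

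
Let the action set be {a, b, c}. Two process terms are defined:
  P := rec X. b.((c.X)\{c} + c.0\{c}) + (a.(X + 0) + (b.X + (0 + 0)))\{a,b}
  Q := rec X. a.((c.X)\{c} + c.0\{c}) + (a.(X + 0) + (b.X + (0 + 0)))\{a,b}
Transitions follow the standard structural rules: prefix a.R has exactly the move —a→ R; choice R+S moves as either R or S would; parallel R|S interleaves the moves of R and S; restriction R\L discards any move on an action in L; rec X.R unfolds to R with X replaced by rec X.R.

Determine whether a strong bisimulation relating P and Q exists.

P ≁ Q

Reachable graph of P (3 states):
  p0 = rec X. b.((c.X)\{c} + c.0\{c}) + (a.(X + 0) + (b.X + (0 + 0)))\{a,b} | ··b··> p1
  p1 = (c.(rec X. b.((c.X)\{c} + c.0\{c}) + (a.(X + 0) + (b.X + (0 + 0)))\{a,b}))\{c} + c.0\{c} | ··c··> p2
  p2 = 0\{c} | stopped
Reachable graph of Q (3 states):
  q0 = rec X. a.((c.X)\{c} + c.0\{c}) + (a.(X + 0) + (b.X + (0 + 0)))\{a,b} | ··a··> q1
  q1 = (c.(rec X. a.((c.X)\{c} + c.0\{c}) + (a.(X + 0) + (b.X + (0 + 0)))\{a,b}))\{c} + c.0\{c} | ··c··> q2
  q2 = 0\{c} | stopped
Coarsest stable partition (strong bisimilarity classes):
  B0 = {p0}
  B1 = {p1, q1}
  B2 = {p2, q2}
  B3 = {q0}
p0 ∈ B0, q0 ∈ B3 → different blocks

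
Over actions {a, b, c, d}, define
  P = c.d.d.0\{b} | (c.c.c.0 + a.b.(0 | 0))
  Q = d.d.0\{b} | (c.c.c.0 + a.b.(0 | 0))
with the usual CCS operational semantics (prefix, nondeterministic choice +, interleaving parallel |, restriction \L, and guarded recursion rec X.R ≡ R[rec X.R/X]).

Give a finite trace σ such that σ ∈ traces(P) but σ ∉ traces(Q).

ac

LTS(P): 24 reachable states
  m0 = c.d.d.0\{b} | (c.c.c.0 + a.b.(0 | 0)) :: --a--▸ m1, --c--▸ m2, --c--▸ m3
  m1 = c.d.d.0\{b} | b.(0 | 0) :: --b--▸ m4, --c--▸ m5
  m2 = c.d.d.0\{b} | c.c.0 :: --c--▸ m6, --c--▸ m7
  m3 = d.d.0\{b} | (c.c.c.0 + a.b.(0 | 0)) :: --a--▸ m5, --c--▸ m7, --d--▸ m8
  m4 = c.d.d.0\{b} | (0 | 0) :: --c--▸ m9
  m5 = d.d.0\{b} | b.(0 | 0) :: --b--▸ m9, --d--▸ m10
  m6 = c.d.d.0\{b} | c.0 :: --c--▸ m11, --c--▸ m12
  m7 = d.d.0\{b} | c.c.0 :: --c--▸ m12, --d--▸ m13
  m8 = d.0\{b} | (c.c.c.0 + a.b.(0 | 0)) :: --a--▸ m10, --c--▸ m13, --d--▸ m14
  m9 = d.d.0\{b} | (0 | 0) :: --d--▸ m15
  m10 = d.0\{b} | b.(0 | 0) :: --b--▸ m15, --d--▸ m16
  m11 = c.d.d.0\{b} | 0 :: --c--▸ m17
  m12 = d.d.0\{b} | c.0 :: --c--▸ m17, --d--▸ m18
  m13 = d.0\{b} | c.c.0 :: --c--▸ m18, --d--▸ m19
  m14 = 0\{b} | (c.c.c.0 + a.b.(0 | 0)) :: --a--▸ m16, --c--▸ m19
  m15 = d.0\{b} | (0 | 0) :: --d--▸ m20
  m16 = 0\{b} | b.(0 | 0) :: --b--▸ m20
  m17 = d.d.0\{b} | 0 :: --d--▸ m21
  m18 = d.0\{b} | c.0 :: --c--▸ m21, --d--▸ m22
  m19 = 0\{b} | c.c.0 :: --c--▸ m22
  m20 = 0\{b} | (0 | 0) :: deadlocked
  m21 = d.0\{b} | 0 :: --d--▸ m23
  m22 = 0\{b} | c.0 :: --c--▸ m23
  m23 = 0\{b} | 0 :: deadlocked
LTS(Q): 18 reachable states
  n0 = d.d.0\{b} | (c.c.c.0 + a.b.(0 | 0)) :: --a--▸ n1, --c--▸ n2, --d--▸ n3
  n1 = d.d.0\{b} | b.(0 | 0) :: --b--▸ n4, --d--▸ n5
  n2 = d.d.0\{b} | c.c.0 :: --c--▸ n6, --d--▸ n7
  n3 = d.0\{b} | (c.c.c.0 + a.b.(0 | 0)) :: --a--▸ n5, --c--▸ n7, --d--▸ n8
  n4 = d.d.0\{b} | (0 | 0) :: --d--▸ n9
  n5 = d.0\{b} | b.(0 | 0) :: --b--▸ n9, --d--▸ n10
  n6 = d.d.0\{b} | c.0 :: --c--▸ n11, --d--▸ n12
  n7 = d.0\{b} | c.c.0 :: --c--▸ n12, --d--▸ n13
  n8 = 0\{b} | (c.c.c.0 + a.b.(0 | 0)) :: --a--▸ n10, --c--▸ n13
  n9 = d.0\{b} | (0 | 0) :: --d--▸ n14
  n10 = 0\{b} | b.(0 | 0) :: --b--▸ n14
  n11 = d.d.0\{b} | 0 :: --d--▸ n15
  n12 = d.0\{b} | c.0 :: --c--▸ n15, --d--▸ n16
  n13 = 0\{b} | c.c.0 :: --c--▸ n16
  n14 = 0\{b} | (0 | 0) :: deadlocked
  n15 = d.0\{b} | 0 :: --d--▸ n17
  n16 = 0\{b} | c.0 :: --c--▸ n17
  n17 = 0\{b} | 0 :: deadlocked
Trace ⟨ac⟩ through P, begin at {m0}:
  after a @ step 1: {m1}
  after c @ step 2: {m5}
  ✓ P
Trace ⟨ac⟩ through Q, begin at {n0}:
  after a @ step 1: {n1}
  after c @ step 2: no successor for Q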